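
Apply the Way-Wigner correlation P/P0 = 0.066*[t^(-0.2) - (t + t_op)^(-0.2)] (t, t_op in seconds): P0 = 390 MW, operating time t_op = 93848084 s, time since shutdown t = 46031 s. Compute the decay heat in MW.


P/P0 = 0.066 * [t^(-0.2) - (t + t_op)^(-0.2)]
P/P0 = 0.066 * [46031^(-0.2) - (46031 + 93848084)^(-0.2)]
P/P0 = 0.066 * [0.1167858 - 0.02543738] = 0.006028996
P = 390 * 0.006028996 = 2.3513 MW

2.3513


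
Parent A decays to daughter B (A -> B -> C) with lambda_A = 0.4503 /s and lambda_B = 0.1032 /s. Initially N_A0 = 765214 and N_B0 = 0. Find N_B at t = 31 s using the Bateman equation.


N_B(t) = lambda_A * N_A0 / (lambda_B - lambda_A) * [exp(-lambda_A*t) - exp(-lambda_B*t)]
exp(-0.4503*31) = 8.660701e-07; exp(-0.1032*31) = 0.04079483
N_B = 0.4503 * 765214 / (0.1032 - 0.4503) * (8.660701e-07 - 0.04079483)
N_B = 40497

40497


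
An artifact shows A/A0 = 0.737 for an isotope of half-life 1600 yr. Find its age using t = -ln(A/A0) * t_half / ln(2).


lambda = ln(2) / t_half = ln(2) / 1600 = 4.332170e-04 /yr
t = -ln(A/A0) / lambda
t = -ln(0.737) / 4.332170e-04
t = 704.42 yr

704.42


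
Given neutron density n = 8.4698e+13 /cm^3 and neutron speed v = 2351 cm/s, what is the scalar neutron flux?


phi = n * v
phi = 8.4698e+13 * 2351
phi = 1.9912e+17 /cm^2/s

1.9912e+17


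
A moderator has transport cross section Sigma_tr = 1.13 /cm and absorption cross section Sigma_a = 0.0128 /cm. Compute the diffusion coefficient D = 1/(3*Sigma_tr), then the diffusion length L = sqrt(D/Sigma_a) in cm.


D = 1 / (3 * Sigma_tr) = 1 / (3 * 1.13) = 0.2949853 cm
L = sqrt(D / Sigma_a)
L = sqrt(0.2949853 / 0.0128)
L = 4.8006 cm

4.8006


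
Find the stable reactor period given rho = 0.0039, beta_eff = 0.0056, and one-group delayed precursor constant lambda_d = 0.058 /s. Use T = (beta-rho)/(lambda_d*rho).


T = (beta - rho) / (lambda_d * rho)
T = (0.0056 - 0.0039) / (0.058 * 0.0039)
T = 7.5155 s

7.5155


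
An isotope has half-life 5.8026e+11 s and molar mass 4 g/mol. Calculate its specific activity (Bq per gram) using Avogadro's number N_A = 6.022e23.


lambda = ln(2) / t_half = ln(2) / 5.8026e+11 = 1.194546e-12 /s
SA = lambda * N_A / M
SA = 1.194546e-12 * 6.022e23 / 4
SA = 1.7984e+11 Bq/g

1.7984e+11


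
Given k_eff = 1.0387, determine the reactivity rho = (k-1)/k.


rho = (k_eff - 1) / k_eff
rho = (1.0387 - 1) / 1.0387
rho = 0.037258

0.037258


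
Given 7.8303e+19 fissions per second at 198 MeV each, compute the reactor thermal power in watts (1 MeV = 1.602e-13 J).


P = fission_rate * E_MeV * 1.602e-13
P = 7.8303e+19 * 198 * 1.602e-13
P = 2.4837e+09 W

2.4837e+09


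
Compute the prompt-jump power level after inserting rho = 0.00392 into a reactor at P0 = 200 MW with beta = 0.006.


P1/P0 = beta / (beta - rho)
P1/P0 = 0.006 / (0.006 - 0.00392) = 2.884615
P1 = 200 * 2.884615 = 576.92 MW

576.92


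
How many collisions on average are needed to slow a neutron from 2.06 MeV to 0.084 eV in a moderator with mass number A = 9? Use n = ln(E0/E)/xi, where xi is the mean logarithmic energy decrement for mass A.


xi = 1 + (A-1)^2/(2A)*ln((A-1)/(A+1)) = 0.2066007 (for A = 9)
n = ln(E0/E) / xi
n = ln(2.06e6 / 0.084) / 0.2066007
n = ln(2.452381e+07) / 0.2066007 = 82.358

82.358


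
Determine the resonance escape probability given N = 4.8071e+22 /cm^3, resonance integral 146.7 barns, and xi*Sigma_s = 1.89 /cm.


p = exp(-N * I * 1e-24 / (xi*Sigma_s))
p = exp(-4.8071e+22 * 146.7 * 1e-24 / 1.89)
p = 0.023963

0.023963


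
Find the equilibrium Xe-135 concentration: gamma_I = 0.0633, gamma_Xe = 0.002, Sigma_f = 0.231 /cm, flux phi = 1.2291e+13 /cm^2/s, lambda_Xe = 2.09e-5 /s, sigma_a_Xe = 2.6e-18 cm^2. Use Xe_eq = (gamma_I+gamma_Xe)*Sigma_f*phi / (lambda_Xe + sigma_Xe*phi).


Xe_eq = (gamma_I + gamma_Xe) * Sigma_f * phi / (lambda_Xe + sigma_Xe * phi)
Numerator = (0.0633 + 0.002) * 0.231 * 1.2291e+13 = 1.854011e+11
Denominator = 2.09e-5 + 2.6e-18 * 1.2291e+13 = 5.285660e-05
Xe_eq = 1.854011e+11 / 5.285660e-05 = 3.5076e+15 /cm^3

3.5076e+15


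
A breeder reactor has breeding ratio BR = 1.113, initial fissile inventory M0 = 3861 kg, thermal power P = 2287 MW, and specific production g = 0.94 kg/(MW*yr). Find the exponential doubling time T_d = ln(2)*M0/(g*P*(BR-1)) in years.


Breeding gain G = BR - 1 = 1.113 - 1 = 0.113
Fissile production rate = g * P * G = 0.94 * 2287 * 0.113 = 242.92514 kg/yr
T_d = ln(2) * M0 / (g * P * G)
T_d = ln(2) * 3861 / 242.92514 = 11.017 yr

11.017


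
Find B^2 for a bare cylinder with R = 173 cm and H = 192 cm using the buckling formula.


B^2 = (2.405/R)^2 + (pi/H)^2
B^2 = (2.405/173)^2 + (pi/192)^2
B^2 = 4.6099e-04 /cm^2

4.6099e-04


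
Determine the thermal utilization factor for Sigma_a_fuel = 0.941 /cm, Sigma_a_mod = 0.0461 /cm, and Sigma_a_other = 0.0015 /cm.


f = Sigma_a_fuel / (Sigma_a_fuel + Sigma_a_mod + Sigma_a_other)
f = 0.941 / (0.941 + 0.0461 + 0.0015)
f = 0.95185

0.95185


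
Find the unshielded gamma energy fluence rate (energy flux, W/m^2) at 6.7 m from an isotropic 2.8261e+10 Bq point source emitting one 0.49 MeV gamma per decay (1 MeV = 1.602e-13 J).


psi = A * E * 1.602e-13 / (4*pi*r^2)
psi = 2.8261e+10 * 0.49 * 1.602e-13 / (4*pi*6.7^2)
psi = 3.9327e-06 W/m^2

3.9327e-06


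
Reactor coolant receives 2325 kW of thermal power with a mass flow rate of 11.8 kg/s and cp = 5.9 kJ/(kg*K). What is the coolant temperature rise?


dT = Q / (m_dot * cp)
dT = 2325 / (11.8 * 5.9)
dT = 33.396 C

33.396


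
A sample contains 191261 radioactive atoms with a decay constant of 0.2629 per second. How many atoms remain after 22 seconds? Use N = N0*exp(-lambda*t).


N = N0 * exp(-lambda * t)
N = 191261 * exp(-0.2629 * 22)
N = 588.51

588.51


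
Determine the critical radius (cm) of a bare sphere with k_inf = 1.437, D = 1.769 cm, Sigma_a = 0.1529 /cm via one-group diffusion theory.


L^2 = D / Sigma_a = 1.769 / 0.1529 = 11.56965 cm^2
B_m^2 = (k_inf - 1) / L^2 = (1.437 - 1) / 11.56965 = 0.03777124 /cm^2
For a bare sphere: B_g = pi/R, so R_c = pi / sqrt(B_m^2)
R_c = pi / sqrt(0.03777124) = 16.165 cm

16.165


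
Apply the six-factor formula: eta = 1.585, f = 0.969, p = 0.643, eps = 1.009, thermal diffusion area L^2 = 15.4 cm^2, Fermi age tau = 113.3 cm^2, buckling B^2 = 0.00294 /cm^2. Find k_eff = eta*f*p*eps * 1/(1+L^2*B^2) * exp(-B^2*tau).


k_inf = eta*f*p*eps = 1.585*0.969*0.643*1.009 = 0.9964492
P_TNL = 1/(1 + L^2*B^2) = 1/(1 + 15.4*0.00294) = 0.9566851
P_FNL = exp(-B^2*tau) = exp(-0.00294*113.3) = 0.7166971
k_eff = k_inf * P_TNL * P_FNL = 0.9964492 * 0.9566851 * 0.7166971
k_eff = 0.68322

0.68322


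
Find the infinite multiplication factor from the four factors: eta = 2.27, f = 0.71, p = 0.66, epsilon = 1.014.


k_inf = eta * f * p * epsilon
k_inf = 2.27 * 0.71 * 0.66 * 1.014
k_inf = 1.0786

1.0786


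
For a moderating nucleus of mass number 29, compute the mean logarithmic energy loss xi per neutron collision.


xi = 1 + (A-1)^2/(2A) * ln((A-1)/(A+1))
xi = 1 + (29-1)^2/(2*29) * ln((29-1)/(29 +1))
xi = 0.067407

0.067407


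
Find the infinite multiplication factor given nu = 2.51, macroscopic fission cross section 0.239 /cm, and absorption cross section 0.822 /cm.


k_inf = nu * Sigma_f / Sigma_a
k_inf = 2.51 * 0.239 / 0.822
k_inf = 0.72979

0.72979


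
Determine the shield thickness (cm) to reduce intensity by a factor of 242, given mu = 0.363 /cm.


x = ln(factor) / mu
x = ln(242) / 0.363
x = 15.121 cm

15.121


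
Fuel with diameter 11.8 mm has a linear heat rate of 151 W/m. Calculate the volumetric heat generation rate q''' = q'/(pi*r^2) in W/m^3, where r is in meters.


r = D / 2 / 1000 = 11.8 / 2 / 1000 = 0.0059 m
q''' = q' / (pi * r^2)
q''' = 151 / (pi * 0.0059^2)
q''' = 1.3808e+06 W/m^3

1.3808e+06


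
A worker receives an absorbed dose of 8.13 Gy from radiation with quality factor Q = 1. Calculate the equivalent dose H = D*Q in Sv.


H = D * Q
H = 8.13 * 1
H = 8.1300 Sv

8.1300


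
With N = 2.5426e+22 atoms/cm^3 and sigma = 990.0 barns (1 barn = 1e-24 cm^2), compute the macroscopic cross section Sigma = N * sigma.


Sigma = N * sigma_barns * 1e-24
Sigma = 2.5426e+22 * 990.0 * 1e-24
Sigma = 25.172 /cm

25.172


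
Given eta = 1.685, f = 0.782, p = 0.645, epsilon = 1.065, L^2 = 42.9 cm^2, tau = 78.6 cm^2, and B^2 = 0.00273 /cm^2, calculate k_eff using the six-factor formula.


k_inf = eta*f*p*eps = 1.685*0.782*0.645*1.065 = 0.9051405
P_TNL = 1/(1 + L^2*B^2) = 1/(1 + 42.9*0.00273) = 0.8951614
P_FNL = exp(-B^2*tau) = exp(-0.00273*78.6) = 0.8068819
k_eff = k_inf * P_TNL * P_FNL = 0.9051405 * 0.8951614 * 0.8068819
k_eff = 0.65377

0.65377


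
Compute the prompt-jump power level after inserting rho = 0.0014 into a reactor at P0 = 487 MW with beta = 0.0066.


P1/P0 = beta / (beta - rho)
P1/P0 = 0.0066 / (0.0066 - 0.0014) = 1.269231
P1 = 487 * 1.269231 = 618.12 MW

618.12


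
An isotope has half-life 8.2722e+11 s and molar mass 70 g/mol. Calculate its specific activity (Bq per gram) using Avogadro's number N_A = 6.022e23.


lambda = ln(2) / t_half = ln(2) / 8.2722e+11 = 8.379236e-13 /s
SA = lambda * N_A / M
SA = 8.379236e-13 * 6.022e23 / 70
SA = 7.2085e+09 Bq/g

7.2085e+09


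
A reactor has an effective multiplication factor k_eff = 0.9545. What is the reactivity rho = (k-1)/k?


rho = (k_eff - 1) / k_eff
rho = (0.9545 - 1) / 0.9545
rho = -0.047669

-0.047669


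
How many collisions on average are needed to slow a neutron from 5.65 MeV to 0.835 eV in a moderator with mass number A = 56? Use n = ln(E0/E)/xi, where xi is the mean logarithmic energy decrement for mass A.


xi = 1 + (A-1)^2/(2A)*ln((A-1)/(A+1)) = 0.03529286 (for A = 56)
n = ln(E0/E) / xi
n = ln(5.65e6 / 0.835) / 0.03529286
n = ln(6.766467e+06) / 0.03529286 = 445.63

445.63


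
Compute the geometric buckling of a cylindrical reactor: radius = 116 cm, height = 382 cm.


B^2 = (2.405/R)^2 + (pi/H)^2
B^2 = (2.405/116)^2 + (pi/382)^2
B^2 = 4.9748e-04 /cm^2

4.9748e-04


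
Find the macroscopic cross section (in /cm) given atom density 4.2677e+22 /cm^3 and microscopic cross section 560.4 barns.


Sigma = N * sigma_barns * 1e-24
Sigma = 4.2677e+22 * 560.4 * 1e-24
Sigma = 23.916 /cm

23.916


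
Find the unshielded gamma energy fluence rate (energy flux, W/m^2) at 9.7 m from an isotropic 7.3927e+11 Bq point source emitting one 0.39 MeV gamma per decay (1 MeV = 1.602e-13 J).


psi = A * E * 1.602e-13 / (4*pi*r^2)
psi = 7.3927e+11 * 0.39 * 1.602e-13 / (4*pi*9.7^2)
psi = 3.9064e-05 W/m^2

3.9064e-05


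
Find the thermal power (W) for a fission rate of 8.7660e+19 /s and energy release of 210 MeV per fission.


P = fission_rate * E_MeV * 1.602e-13
P = 8.7660e+19 * 210 * 1.602e-13
P = 2.9491e+09 W

2.9491e+09


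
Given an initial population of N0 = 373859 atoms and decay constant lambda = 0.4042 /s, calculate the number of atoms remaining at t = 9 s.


N = N0 * exp(-lambda * t)
N = 373859 * exp(-0.4042 * 9)
N = 9836.3

9836.3


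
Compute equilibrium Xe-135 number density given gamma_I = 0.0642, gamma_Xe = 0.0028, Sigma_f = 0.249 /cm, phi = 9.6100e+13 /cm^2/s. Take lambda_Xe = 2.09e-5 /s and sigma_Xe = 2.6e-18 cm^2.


Xe_eq = (gamma_I + gamma_Xe) * Sigma_f * phi / (lambda_Xe + sigma_Xe * phi)
Numerator = (0.0642 + 0.0028) * 0.249 * 9.6100e+13 = 1.603236e+12
Denominator = 2.09e-5 + 2.6e-18 * 9.6100e+13 = 2.707600e-04
Xe_eq = 1.603236e+12 / 2.707600e-04 = 5.9212e+15 /cm^3

5.9212e+15


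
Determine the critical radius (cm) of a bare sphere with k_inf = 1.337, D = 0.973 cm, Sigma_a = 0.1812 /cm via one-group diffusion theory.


L^2 = D / Sigma_a = 0.973 / 0.1812 = 5.369757 cm^2
B_m^2 = (k_inf - 1) / L^2 = (1.337 - 1) / 5.369757 = 0.06275889 /cm^2
For a bare sphere: B_g = pi/R, so R_c = pi / sqrt(B_m^2)
R_c = pi / sqrt(0.06275889) = 12.540 cm

12.540


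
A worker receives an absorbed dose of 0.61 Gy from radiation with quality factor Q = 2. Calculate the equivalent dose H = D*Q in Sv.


H = D * Q
H = 0.61 * 2
H = 1.2200 Sv

1.2200


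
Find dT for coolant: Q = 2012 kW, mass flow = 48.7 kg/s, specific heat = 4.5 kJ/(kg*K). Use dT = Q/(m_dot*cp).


dT = Q / (m_dot * cp)
dT = 2012 / (48.7 * 4.5)
dT = 9.1809 C

9.1809


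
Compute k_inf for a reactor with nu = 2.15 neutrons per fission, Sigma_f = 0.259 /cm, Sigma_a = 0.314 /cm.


k_inf = nu * Sigma_f / Sigma_a
k_inf = 2.15 * 0.259 / 0.314
k_inf = 1.7734

1.7734


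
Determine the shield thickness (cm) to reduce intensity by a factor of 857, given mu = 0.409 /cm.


x = ln(factor) / mu
x = ln(857) / 0.409
x = 16.512 cm

16.512


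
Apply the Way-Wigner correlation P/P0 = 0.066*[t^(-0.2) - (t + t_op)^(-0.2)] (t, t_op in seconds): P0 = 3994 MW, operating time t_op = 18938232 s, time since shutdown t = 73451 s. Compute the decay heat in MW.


P/P0 = 0.066 * [t^(-0.2) - (t + t_op)^(-0.2)]
P/P0 = 0.066 * [73451^(-0.2) - (73451 + 18938232)^(-0.2)]
P/P0 = 0.066 * [0.1063654 - 0.03501030] = 0.004709437
P = 3994 * 0.004709437 = 18.809 MW

18.809


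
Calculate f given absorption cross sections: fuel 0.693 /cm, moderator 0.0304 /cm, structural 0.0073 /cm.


f = Sigma_a_fuel / (Sigma_a_fuel + Sigma_a_mod + Sigma_a_other)
f = 0.693 / (0.693 + 0.0304 + 0.0073)
f = 0.94841

0.94841


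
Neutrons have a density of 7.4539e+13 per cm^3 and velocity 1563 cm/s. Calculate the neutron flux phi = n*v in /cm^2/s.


phi = n * v
phi = 7.4539e+13 * 1563
phi = 1.1650e+17 /cm^2/s

1.1650e+17


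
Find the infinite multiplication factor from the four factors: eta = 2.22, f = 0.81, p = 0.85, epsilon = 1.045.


k_inf = eta * f * p * epsilon
k_inf = 2.22 * 0.81 * 0.85 * 1.045
k_inf = 1.5973

1.5973


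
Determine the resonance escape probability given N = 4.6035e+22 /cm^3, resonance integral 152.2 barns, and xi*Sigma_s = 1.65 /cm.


p = exp(-N * I * 1e-24 / (xi*Sigma_s))
p = exp(-4.6035e+22 * 152.2 * 1e-24 / 1.65)
p = 0.014316

0.014316


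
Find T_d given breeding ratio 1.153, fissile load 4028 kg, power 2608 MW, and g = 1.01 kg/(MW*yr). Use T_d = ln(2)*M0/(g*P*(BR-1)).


Breeding gain G = BR - 1 = 1.153 - 1 = 0.153
Fissile production rate = g * P * G = 1.01 * 2608 * 0.153 = 403.01424 kg/yr
T_d = ln(2) * M0 / (g * P * G)
T_d = ln(2) * 4028 / 403.01424 = 6.9278 yr

6.9278


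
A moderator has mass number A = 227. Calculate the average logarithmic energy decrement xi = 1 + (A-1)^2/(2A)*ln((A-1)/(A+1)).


xi = 1 + (A-1)^2/(2A) * ln((A-1)/(A+1))
xi = 1 + (227-1)^2/(2*227) * ln((227-1)/(227 +1))
xi = 0.0087848

0.0087848


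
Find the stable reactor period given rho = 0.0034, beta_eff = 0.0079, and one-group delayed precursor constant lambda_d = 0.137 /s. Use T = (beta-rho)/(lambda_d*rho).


T = (beta - rho) / (lambda_d * rho)
T = (0.0079 - 0.0034) / (0.137 * 0.0034)
T = 9.6608 s

9.6608


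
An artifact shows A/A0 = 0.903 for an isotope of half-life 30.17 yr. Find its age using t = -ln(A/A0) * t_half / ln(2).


lambda = ln(2) / t_half = ln(2) / 30.17 = 0.02297472 /yr
t = -ln(A/A0) / lambda
t = -ln(0.903) / 0.02297472
t = 4.4411 yr

4.4411


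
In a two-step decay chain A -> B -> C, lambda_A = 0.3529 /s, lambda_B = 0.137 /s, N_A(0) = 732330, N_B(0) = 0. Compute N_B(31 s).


N_B(t) = lambda_A * N_A0 / (lambda_B - lambda_A) * [exp(-lambda_A*t) - exp(-lambda_B*t)]
exp(-0.3529*31) = 1.773625e-05; exp(-0.137*31) = 0.01430709
N_B = 0.3529 * 732330 / (0.137 - 0.3529) * (1.773625e-05 - 0.01430709)
N_B = 17105

17105


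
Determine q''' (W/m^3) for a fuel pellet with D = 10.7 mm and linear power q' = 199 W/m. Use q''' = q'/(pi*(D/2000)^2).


r = D / 2 / 1000 = 10.7 / 2 / 1000 = 0.00535 m
q''' = q' / (pi * r^2)
q''' = 199 / (pi * 0.00535^2)
q''' = 2.2131e+06 W/m^3

2.2131e+06


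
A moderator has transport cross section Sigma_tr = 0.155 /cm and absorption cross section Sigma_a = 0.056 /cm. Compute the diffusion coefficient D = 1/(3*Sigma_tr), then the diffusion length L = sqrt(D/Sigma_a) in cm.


D = 1 / (3 * Sigma_tr) = 1 / (3 * 0.155) = 2.150538 cm
L = sqrt(D / Sigma_a)
L = sqrt(2.150538 / 0.056)
L = 6.1970 cm

6.1970


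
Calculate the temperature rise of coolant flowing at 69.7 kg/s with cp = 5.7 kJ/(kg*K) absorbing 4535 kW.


dT = Q / (m_dot * cp)
dT = 4535 / (69.7 * 5.7)
dT = 11.415 C

11.415


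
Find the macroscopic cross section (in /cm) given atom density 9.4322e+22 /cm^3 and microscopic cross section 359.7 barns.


Sigma = N * sigma_barns * 1e-24
Sigma = 9.4322e+22 * 359.7 * 1e-24
Sigma = 33.928 /cm

33.928


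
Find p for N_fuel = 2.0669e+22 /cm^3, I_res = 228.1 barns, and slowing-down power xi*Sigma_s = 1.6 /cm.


p = exp(-N * I * 1e-24 / (xi*Sigma_s))
p = exp(-2.0669e+22 * 228.1 * 1e-24 / 1.6)
p = 0.052517

0.052517


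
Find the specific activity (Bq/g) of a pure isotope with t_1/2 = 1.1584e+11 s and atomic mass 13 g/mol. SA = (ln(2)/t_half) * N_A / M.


lambda = ln(2) / t_half = ln(2) / 1.1584e+11 = 5.983660e-12 /s
SA = lambda * N_A / M
SA = 5.983660e-12 * 6.022e23 / 13
SA = 2.7718e+11 Bq/g

2.7718e+11


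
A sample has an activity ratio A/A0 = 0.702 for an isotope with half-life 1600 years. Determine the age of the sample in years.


lambda = ln(2) / t_half = ln(2) / 1600 = 4.332170e-04 /yr
t = -ln(A/A0) / lambda
t = -ln(0.702) / 4.332170e-04
t = 816.73 yr

816.73


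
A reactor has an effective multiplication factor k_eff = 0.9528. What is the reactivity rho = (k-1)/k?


rho = (k_eff - 1) / k_eff
rho = (0.9528 - 1) / 0.9528
rho = -0.049538

-0.049538


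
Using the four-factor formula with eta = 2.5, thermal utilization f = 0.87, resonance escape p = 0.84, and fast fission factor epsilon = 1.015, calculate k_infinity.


k_inf = eta * f * p * epsilon
k_inf = 2.5 * 0.87 * 0.84 * 1.015
k_inf = 1.8544

1.8544


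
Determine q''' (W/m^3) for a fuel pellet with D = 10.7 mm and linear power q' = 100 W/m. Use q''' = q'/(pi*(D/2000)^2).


r = D / 2 / 1000 = 10.7 / 2 / 1000 = 0.00535 m
q''' = q' / (pi * r^2)
q''' = 100 / (pi * 0.00535^2)
q''' = 1.1121e+06 W/m^3

1.1121e+06


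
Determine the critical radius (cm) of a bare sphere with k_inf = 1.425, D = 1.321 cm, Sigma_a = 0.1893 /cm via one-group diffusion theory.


L^2 = D / Sigma_a = 1.321 / 0.1893 = 6.978341 cm^2
B_m^2 = (k_inf - 1) / L^2 = (1.425 - 1) / 6.978341 = 0.06090273 /cm^2
For a bare sphere: B_g = pi/R, so R_c = pi / sqrt(B_m^2)
R_c = pi / sqrt(0.06090273) = 12.730 cm

12.730


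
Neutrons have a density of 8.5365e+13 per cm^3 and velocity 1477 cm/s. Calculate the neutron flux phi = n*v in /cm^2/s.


phi = n * v
phi = 8.5365e+13 * 1477
phi = 1.2608e+17 /cm^2/s

1.2608e+17


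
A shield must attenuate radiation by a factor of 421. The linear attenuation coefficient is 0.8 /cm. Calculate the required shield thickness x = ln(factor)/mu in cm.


x = ln(factor) / mu
x = ln(421) / 0.8
x = 7.5533 cm

7.5533


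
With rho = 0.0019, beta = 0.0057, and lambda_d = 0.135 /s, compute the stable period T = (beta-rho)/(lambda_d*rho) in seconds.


T = (beta - rho) / (lambda_d * rho)
T = (0.0057 - 0.0019) / (0.135 * 0.0019)
T = 14.815 s

14.815


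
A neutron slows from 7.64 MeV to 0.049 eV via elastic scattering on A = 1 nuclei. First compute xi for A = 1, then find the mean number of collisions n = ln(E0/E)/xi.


xi = 1 + (A-1)^2/(2A)*ln((A-1)/(A+1)) = 1 (for A = 1)
n = ln(E0/E) / xi
n = ln(7.64e6 / 0.049) / 1
n = ln(1.559184e+08) / 1 = 18.865

18.865


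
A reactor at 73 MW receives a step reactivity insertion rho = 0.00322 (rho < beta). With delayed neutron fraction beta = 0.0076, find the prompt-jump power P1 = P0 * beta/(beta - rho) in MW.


P1/P0 = beta / (beta - rho)
P1/P0 = 0.0076 / (0.0076 - 0.00322) = 1.735160
P1 = 73 * 1.735160 = 126.67 MW

126.67


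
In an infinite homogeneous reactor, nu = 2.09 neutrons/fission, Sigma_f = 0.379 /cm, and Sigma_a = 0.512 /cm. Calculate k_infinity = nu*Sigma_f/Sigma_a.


k_inf = nu * Sigma_f / Sigma_a
k_inf = 2.09 * 0.379 / 0.512
k_inf = 1.5471

1.5471


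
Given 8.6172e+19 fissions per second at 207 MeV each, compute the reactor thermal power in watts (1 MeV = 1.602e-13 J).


P = fission_rate * E_MeV * 1.602e-13
P = 8.6172e+19 * 207 * 1.602e-13
P = 2.8576e+09 W

2.8576e+09


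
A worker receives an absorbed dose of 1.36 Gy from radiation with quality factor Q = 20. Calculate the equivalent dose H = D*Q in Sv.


H = D * Q
H = 1.36 * 20
H = 27.200 Sv

27.200


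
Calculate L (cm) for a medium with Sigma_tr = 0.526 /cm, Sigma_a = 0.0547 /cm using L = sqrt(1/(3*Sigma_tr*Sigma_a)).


D = 1 / (3 * Sigma_tr) = 1 / (3 * 0.526) = 0.6337136 cm
L = sqrt(D / Sigma_a)
L = sqrt(0.6337136 / 0.0547)
L = 3.4037 cm

3.4037


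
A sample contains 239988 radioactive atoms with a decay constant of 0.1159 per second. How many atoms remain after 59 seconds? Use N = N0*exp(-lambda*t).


N = N0 * exp(-lambda * t)
N = 239988 * exp(-0.1159 * 59)
N = 257.30

257.30


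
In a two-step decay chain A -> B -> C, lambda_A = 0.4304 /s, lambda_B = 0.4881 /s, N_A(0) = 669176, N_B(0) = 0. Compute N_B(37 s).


N_B(t) = lambda_A * N_A0 / (lambda_B - lambda_A) * [exp(-lambda_A*t) - exp(-lambda_B*t)]
exp(-0.4304*37) = 1.213241e-07; exp(-0.4881*37) = 1.434736e-08
N_B = 0.4304 * 669176 / (0.4881 - 0.4304) * (1.213241e-07 - 1.434736e-08)
N_B = 0.53398

0.53398


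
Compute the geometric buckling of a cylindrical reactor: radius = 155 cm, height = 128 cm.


B^2 = (2.405/R)^2 + (pi/H)^2
B^2 = (2.405/155)^2 + (pi/128)^2
B^2 = 8.4314e-04 /cm^2

8.4314e-04


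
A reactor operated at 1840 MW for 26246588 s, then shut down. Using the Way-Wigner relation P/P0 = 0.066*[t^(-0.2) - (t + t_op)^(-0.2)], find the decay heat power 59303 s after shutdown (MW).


P/P0 = 0.066 * [t^(-0.2) - (t + t_op)^(-0.2)]
P/P0 = 0.066 * [59303^(-0.2) - (59303 + 26246588)^(-0.2)]
P/P0 = 0.066 * [0.1110158 - 0.03280873] = 0.005161667
P = 1840 * 0.005161667 = 9.4975 MW

9.4975


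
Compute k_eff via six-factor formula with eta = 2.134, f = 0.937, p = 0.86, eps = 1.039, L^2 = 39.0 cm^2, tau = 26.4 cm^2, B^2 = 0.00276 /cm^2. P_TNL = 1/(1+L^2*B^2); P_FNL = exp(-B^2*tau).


k_inf = eta*f*p*eps = 2.134*0.937*0.86*1.039 = 1.786685
P_TNL = 1/(1 + L^2*B^2) = 1/(1 + 39.0*0.00276) = 0.9028204
P_FNL = exp(-B^2*tau) = exp(-0.00276*26.4) = 0.9297273
k_eff = k_inf * P_TNL * P_FNL = 1.786685 * 0.9028204 * 0.9297273
k_eff = 1.4997

1.4997


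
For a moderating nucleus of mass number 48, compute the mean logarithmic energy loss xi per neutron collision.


xi = 1 + (A-1)^2/(2A) * ln((A-1)/(A+1))
xi = 1 + (48-1)^2/(2*48) * ln((48-1)/(48 +1))
xi = 0.041094

0.041094


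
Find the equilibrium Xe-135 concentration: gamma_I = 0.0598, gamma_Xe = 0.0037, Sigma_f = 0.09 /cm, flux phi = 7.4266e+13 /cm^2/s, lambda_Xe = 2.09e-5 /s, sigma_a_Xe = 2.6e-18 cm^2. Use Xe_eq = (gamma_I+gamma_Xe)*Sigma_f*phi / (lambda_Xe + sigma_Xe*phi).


Xe_eq = (gamma_I + gamma_Xe) * Sigma_f * phi / (lambda_Xe + sigma_Xe * phi)
Numerator = (0.0598 + 0.0037) * 0.09 * 7.4266e+13 = 4.244302e+11
Denominator = 2.09e-5 + 2.6e-18 * 7.4266e+13 = 2.139916e-04
Xe_eq = 4.244302e+11 / 2.139916e-04 = 1.9834e+15 /cm^3

1.9834e+15


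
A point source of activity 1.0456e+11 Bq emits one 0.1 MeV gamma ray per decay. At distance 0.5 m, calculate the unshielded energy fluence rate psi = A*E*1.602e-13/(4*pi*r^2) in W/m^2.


psi = A * E * 1.602e-13 / (4*pi*r^2)
psi = 1.0456e+11 * 0.1 * 1.602e-13 / (4*pi*0.5^2)
psi = 5.3319e-04 W/m^2

5.3319e-04


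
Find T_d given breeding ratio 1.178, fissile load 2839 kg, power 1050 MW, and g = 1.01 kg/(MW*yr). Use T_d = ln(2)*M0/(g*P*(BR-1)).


Breeding gain G = BR - 1 = 1.178 - 1 = 0.178
Fissile production rate = g * P * G = 1.01 * 1050 * 0.178 = 188.769 kg/yr
T_d = ln(2) * M0 / (g * P * G)
T_d = ln(2) * 2839 / 188.769 = 10.425 yr

10.425


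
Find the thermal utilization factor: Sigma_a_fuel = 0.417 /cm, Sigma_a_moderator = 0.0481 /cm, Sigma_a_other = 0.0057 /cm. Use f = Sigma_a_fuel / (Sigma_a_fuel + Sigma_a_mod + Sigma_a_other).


f = Sigma_a_fuel / (Sigma_a_fuel + Sigma_a_mod + Sigma_a_other)
f = 0.417 / (0.417 + 0.0481 + 0.0057)
f = 0.88573

0.88573


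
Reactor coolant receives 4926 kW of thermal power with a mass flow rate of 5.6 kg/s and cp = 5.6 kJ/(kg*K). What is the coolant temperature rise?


dT = Q / (m_dot * cp)
dT = 4926 / (5.6 * 5.6)
dT = 157.08 C

157.08


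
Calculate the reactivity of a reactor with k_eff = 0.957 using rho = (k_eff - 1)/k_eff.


rho = (k_eff - 1) / k_eff
rho = (0.957 - 1) / 0.957
rho = -0.044932

-0.044932


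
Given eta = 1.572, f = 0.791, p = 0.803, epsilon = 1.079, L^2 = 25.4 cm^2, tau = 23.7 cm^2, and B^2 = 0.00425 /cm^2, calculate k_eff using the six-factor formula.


k_inf = eta*f*p*eps = 1.572*0.791*0.803*1.079 = 1.077373
P_TNL = 1/(1 + L^2*B^2) = 1/(1 + 25.4*0.00425) = 0.9025678
P_FNL = exp(-B^2*tau) = exp(-0.00425*23.7) = 0.9041816
k_eff = k_inf * P_TNL * P_FNL = 1.077373 * 0.9025678 * 0.9041816
k_eff = 0.87923

0.87923


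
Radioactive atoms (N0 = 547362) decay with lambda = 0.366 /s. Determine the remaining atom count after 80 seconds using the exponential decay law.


N = N0 * exp(-lambda * t)
N = 547362 * exp(-0.366 * 80)
N = 1.0523e-07

1.0523e-07


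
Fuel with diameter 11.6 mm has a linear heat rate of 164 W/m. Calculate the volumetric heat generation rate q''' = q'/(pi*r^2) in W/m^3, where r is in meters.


r = D / 2 / 1000 = 11.6 / 2 / 1000 = 0.0058 m
q''' = q' / (pi * r^2)
q''' = 164 / (pi * 0.0058^2)
q''' = 1.5518e+06 W/m^3

1.5518e+06


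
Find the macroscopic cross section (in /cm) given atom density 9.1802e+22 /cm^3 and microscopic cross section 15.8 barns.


Sigma = N * sigma_barns * 1e-24
Sigma = 9.1802e+22 * 15.8 * 1e-24
Sigma = 1.4505 /cm

1.4505


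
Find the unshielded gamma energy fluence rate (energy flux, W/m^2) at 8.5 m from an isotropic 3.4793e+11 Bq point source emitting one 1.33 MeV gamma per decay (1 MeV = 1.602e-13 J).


psi = A * E * 1.602e-13 / (4*pi*r^2)
psi = 3.4793e+11 * 1.33 * 1.602e-13 / (4*pi*8.5^2)
psi = 8.1650e-05 W/m^2

8.1650e-05


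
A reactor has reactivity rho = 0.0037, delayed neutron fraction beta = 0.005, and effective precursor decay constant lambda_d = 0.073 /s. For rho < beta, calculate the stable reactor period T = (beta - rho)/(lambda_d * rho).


T = (beta - rho) / (lambda_d * rho)
T = (0.005 - 0.0037) / (0.073 * 0.0037)
T = 4.8130 s

4.8130


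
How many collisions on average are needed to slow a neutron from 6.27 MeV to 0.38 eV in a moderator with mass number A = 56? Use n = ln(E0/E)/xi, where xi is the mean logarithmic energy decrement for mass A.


xi = 1 + (A-1)^2/(2A)*ln((A-1)/(A+1)) = 0.03529286 (for A = 56)
n = ln(E0/E) / xi
n = ln(6.27e6 / 0.38) / 0.03529286
n = ln(1.650000e+07) / 0.03529286 = 470.88

470.88


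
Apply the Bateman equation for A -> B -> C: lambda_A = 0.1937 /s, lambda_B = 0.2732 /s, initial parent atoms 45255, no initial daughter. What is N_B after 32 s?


N_B(t) = lambda_A * N_A0 / (lambda_B - lambda_A) * [exp(-lambda_A*t) - exp(-lambda_B*t)]
exp(-0.1937*32) = 0.002032680; exp(-0.2732*32) = 1.596702e-04
N_B = 0.1937 * 45255 / (0.2732 - 0.1937) * (0.002032680 - 1.596702e-04)
N_B = 206.52

206.52


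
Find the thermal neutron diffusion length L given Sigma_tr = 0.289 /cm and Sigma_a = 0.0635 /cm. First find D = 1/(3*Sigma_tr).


D = 1 / (3 * Sigma_tr) = 1 / (3 * 0.289) = 1.153403 cm
L = sqrt(D / Sigma_a)
L = sqrt(1.153403 / 0.0635)
L = 4.2619 cm

4.2619


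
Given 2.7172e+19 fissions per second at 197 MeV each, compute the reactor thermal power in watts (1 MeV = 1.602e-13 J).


P = fission_rate * E_MeV * 1.602e-13
P = 2.7172e+19 * 197 * 1.602e-13
P = 8.5753e+08 W

8.5753e+08


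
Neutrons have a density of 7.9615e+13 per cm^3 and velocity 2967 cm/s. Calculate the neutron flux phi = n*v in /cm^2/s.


phi = n * v
phi = 7.9615e+13 * 2967
phi = 2.3622e+17 /cm^2/s

2.3622e+17


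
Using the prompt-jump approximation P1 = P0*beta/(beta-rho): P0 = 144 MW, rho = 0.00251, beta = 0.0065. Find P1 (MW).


P1/P0 = beta / (beta - rho)
P1/P0 = 0.0065 / (0.0065 - 0.00251) = 1.629073
P1 = 144 * 1.629073 = 234.59 MW

234.59


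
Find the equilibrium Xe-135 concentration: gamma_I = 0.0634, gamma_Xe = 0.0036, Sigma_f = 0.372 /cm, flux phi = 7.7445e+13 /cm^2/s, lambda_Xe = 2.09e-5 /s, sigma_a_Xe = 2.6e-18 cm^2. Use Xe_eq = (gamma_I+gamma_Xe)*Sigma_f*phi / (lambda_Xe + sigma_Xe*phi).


Xe_eq = (gamma_I + gamma_Xe) * Sigma_f * phi / (lambda_Xe + sigma_Xe * phi)
Numerator = (0.0634 + 0.0036) * 0.372 * 7.7445e+13 = 1.930239e+12
Denominator = 2.09e-5 + 2.6e-18 * 7.7445e+13 = 2.222570e-04
Xe_eq = 1.930239e+12 / 2.222570e-04 = 8.6847e+15 /cm^3

8.6847e+15


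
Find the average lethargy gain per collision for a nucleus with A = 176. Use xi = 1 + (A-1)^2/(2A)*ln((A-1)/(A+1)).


xi = 1 + (A-1)^2/(2A) * ln((A-1)/(A+1))
xi = 1 + (176-1)^2/(2*176) * ln((176-1)/(176 +1))
xi = 0.011321

0.011321


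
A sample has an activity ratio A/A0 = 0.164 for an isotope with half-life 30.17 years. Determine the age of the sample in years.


lambda = ln(2) / t_half = ln(2) / 30.17 = 0.02297472 /yr
t = -ln(A/A0) / lambda
t = -ln(0.164) / 0.02297472
t = 78.690 yr

78.690


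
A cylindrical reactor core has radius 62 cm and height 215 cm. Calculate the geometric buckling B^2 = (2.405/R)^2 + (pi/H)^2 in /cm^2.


B^2 = (2.405/R)^2 + (pi/H)^2
B^2 = (2.405/62)^2 + (pi/215)^2
B^2 = 0.0017182 /cm^2

0.0017182


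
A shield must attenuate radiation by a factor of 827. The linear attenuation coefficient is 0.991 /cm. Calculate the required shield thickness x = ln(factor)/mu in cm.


x = ln(factor) / mu
x = ln(827) / 0.991
x = 6.7788 cm

6.7788


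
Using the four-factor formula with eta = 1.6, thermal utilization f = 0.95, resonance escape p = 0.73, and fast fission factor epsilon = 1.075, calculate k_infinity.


k_inf = eta * f * p * epsilon
k_inf = 1.6 * 0.95 * 0.73 * 1.075
k_inf = 1.1928

1.1928


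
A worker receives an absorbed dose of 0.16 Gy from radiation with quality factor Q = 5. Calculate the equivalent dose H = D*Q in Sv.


H = D * Q
H = 0.16 * 5
H = 0.80000 Sv

0.80000


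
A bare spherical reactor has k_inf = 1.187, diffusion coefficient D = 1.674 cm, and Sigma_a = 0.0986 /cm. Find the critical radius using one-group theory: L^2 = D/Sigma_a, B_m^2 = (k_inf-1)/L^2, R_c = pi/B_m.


L^2 = D / Sigma_a = 1.674 / 0.0986 = 16.97769 cm^2
B_m^2 = (k_inf - 1) / L^2 = (1.187 - 1) / 16.97769 = 0.01101445 /cm^2
For a bare sphere: B_g = pi/R, so R_c = pi / sqrt(B_m^2)
R_c = pi / sqrt(0.01101445) = 29.934 cm

29.934


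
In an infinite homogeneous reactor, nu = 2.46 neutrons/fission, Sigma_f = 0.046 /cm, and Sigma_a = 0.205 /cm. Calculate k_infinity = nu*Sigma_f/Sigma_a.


k_inf = nu * Sigma_f / Sigma_a
k_inf = 2.46 * 0.046 / 0.205
k_inf = 0.55200

0.55200


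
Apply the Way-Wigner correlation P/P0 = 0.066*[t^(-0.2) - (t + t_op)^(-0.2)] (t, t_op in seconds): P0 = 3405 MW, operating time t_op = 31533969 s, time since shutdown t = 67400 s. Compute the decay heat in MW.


P/P0 = 0.066 * [t^(-0.2) - (t + t_op)^(-0.2)]
P/P0 = 0.066 * [67400^(-0.2) - (67400 + 31533969)^(-0.2)]
P/P0 = 0.066 * [0.1082102 - 0.03162706] = 0.005054487
P = 3405 * 0.005054487 = 17.211 MW

17.211


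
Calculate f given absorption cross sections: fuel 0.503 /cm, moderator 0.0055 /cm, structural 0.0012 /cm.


f = Sigma_a_fuel / (Sigma_a_fuel + Sigma_a_mod + Sigma_a_other)
f = 0.503 / (0.503 + 0.0055 + 0.0012)
f = 0.98686

0.98686


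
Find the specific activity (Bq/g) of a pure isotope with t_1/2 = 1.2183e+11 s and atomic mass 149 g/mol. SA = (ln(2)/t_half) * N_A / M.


lambda = ln(2) / t_half = ln(2) / 1.2183e+11 = 5.689462e-12 /s
SA = lambda * N_A / M
SA = 5.689462e-12 * 6.022e23 / 149
SA = 2.2995e+10 Bq/g

2.2995e+10


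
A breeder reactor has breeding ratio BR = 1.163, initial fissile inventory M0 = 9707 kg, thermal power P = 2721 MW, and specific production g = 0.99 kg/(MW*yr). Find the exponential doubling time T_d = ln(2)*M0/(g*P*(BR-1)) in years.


Breeding gain G = BR - 1 = 1.163 - 1 = 0.163
Fissile production rate = g * P * G = 0.99 * 2721 * 0.163 = 439.08777 kg/yr
T_d = ln(2) * M0 / (g * P * G)
T_d = ln(2) * 9707 / 439.08777 = 15.324 yr

15.324


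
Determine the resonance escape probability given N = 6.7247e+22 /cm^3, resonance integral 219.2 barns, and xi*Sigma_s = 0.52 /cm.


p = exp(-N * I * 1e-24 / (xi*Sigma_s))
p = exp(-6.7247e+22 * 219.2 * 1e-24 / 0.52)
p = 4.8862e-13

4.8862e-13


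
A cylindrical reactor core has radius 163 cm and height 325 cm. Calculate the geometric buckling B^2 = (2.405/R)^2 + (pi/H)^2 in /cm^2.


B^2 = (2.405/R)^2 + (pi/H)^2
B^2 = (2.405/163)^2 + (pi/325)^2
B^2 = 3.1114e-04 /cm^2

3.1114e-04


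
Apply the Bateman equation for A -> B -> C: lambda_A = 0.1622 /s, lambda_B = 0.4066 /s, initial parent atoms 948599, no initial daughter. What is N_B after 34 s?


N_B(t) = lambda_A * N_A0 / (lambda_B - lambda_A) * [exp(-lambda_A*t) - exp(-lambda_B*t)]
exp(-0.1622*34) = 0.004026733; exp(-0.4066*34) = 9.911500e-07
N_B = 0.1622 * 948599 / (0.4066 - 0.1622) * (0.004026733 - 9.911500e-07)
N_B = 2534.4

2534.4


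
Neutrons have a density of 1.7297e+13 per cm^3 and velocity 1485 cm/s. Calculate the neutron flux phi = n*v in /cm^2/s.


phi = n * v
phi = 1.7297e+13 * 1485
phi = 2.5686e+16 /cm^2/s

2.5686e+16


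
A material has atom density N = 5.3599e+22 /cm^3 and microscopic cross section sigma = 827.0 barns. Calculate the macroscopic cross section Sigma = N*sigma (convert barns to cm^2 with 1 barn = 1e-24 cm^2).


Sigma = N * sigma_barns * 1e-24
Sigma = 5.3599e+22 * 827.0 * 1e-24
Sigma = 44.326 /cm

44.326


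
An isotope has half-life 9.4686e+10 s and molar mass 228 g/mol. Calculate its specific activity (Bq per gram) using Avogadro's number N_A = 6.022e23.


lambda = ln(2) / t_half = ln(2) / 9.4686e+10 = 7.320482e-12 /s
SA = lambda * N_A / M
SA = 7.320482e-12 * 6.022e23 / 228
SA = 1.9335e+10 Bq/g

1.9335e+10


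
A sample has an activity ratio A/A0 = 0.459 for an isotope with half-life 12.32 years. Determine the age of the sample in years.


lambda = ln(2) / t_half = ln(2) / 12.32 = 0.05626195 /yr
t = -ln(A/A0) / lambda
t = -ln(0.459) / 0.05626195
t = 13.841 yr

13.841


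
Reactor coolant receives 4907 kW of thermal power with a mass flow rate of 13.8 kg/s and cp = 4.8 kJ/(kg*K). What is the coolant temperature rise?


dT = Q / (m_dot * cp)
dT = 4907 / (13.8 * 4.8)
dT = 74.079 C

74.079


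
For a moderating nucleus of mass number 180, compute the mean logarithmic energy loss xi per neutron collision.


xi = 1 + (A-1)^2/(2A) * ln((A-1)/(A+1))
xi = 1 + (180-1)^2/(2*180) * ln((180-1)/(180 +1))
xi = 0.011070

0.011070


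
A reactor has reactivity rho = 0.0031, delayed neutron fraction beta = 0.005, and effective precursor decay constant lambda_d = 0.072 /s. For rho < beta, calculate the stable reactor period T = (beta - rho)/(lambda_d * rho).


T = (beta - rho) / (lambda_d * rho)
T = (0.005 - 0.0031) / (0.072 * 0.0031)
T = 8.5125 s

8.5125


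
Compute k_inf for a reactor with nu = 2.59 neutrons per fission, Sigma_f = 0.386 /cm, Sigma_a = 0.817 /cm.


k_inf = nu * Sigma_f / Sigma_a
k_inf = 2.59 * 0.386 / 0.817
k_inf = 1.2237

1.2237


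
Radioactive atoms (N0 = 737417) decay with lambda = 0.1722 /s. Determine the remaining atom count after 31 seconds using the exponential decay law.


N = N0 * exp(-lambda * t)
N = 737417 * exp(-0.1722 * 31)
N = 3542.9

3542.9


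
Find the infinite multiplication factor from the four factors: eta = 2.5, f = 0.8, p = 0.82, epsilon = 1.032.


k_inf = eta * f * p * epsilon
k_inf = 2.5 * 0.8 * 0.82 * 1.032
k_inf = 1.6925

1.6925


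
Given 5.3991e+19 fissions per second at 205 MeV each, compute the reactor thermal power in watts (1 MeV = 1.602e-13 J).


P = fission_rate * E_MeV * 1.602e-13
P = 5.3991e+19 * 205 * 1.602e-13
P = 1.7731e+09 W

1.7731e+09


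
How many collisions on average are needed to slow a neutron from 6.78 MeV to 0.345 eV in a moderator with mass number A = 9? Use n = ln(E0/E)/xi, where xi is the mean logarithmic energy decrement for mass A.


xi = 1 + (A-1)^2/(2A)*ln((A-1)/(A+1)) = 0.2066007 (for A = 9)
n = ln(E0/E) / xi
n = ln(6.78e6 / 0.345) / 0.2066007
n = ln(1.965217e+07) / 0.2066007 = 81.286

81.286


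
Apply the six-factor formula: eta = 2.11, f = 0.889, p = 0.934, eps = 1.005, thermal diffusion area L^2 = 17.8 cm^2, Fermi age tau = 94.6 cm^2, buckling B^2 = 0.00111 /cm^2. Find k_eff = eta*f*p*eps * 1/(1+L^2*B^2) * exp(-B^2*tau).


k_inf = eta*f*p*eps = 2.11*0.889*0.934*1.005 = 1.760748
P_TNL = 1/(1 + L^2*B^2) = 1/(1 + 17.8*0.00111) = 0.9806248
P_FNL = exp(-B^2*tau) = exp(-0.00111*94.6) = 0.9003191
k_eff = k_inf * P_TNL * P_FNL = 1.760748 * 0.9806248 * 0.9003191
k_eff = 1.5545

1.5545


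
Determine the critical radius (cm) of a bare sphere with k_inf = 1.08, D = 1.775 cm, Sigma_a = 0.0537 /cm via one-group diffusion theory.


L^2 = D / Sigma_a = 1.775 / 0.0537 = 33.05400 cm^2
B_m^2 = (k_inf - 1) / L^2 = (1.08 - 1) / 33.05400 = 0.002420282 /cm^2
For a bare sphere: B_g = pi/R, so R_c = pi / sqrt(B_m^2)
R_c = pi / sqrt(0.002420282) = 63.858 cm

63.858


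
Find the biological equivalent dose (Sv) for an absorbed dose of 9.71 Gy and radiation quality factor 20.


H = D * Q
H = 9.71 * 20
H = 194.20 Sv

194.20


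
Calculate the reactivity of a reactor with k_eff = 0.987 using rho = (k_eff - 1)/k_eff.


rho = (k_eff - 1) / k_eff
rho = (0.987 - 1) / 0.987
rho = -0.013171

-0.013171


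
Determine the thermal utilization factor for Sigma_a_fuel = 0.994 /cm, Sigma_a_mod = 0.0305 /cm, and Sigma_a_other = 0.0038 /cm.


f = Sigma_a_fuel / (Sigma_a_fuel + Sigma_a_mod + Sigma_a_other)
f = 0.994 / (0.994 + 0.0305 + 0.0038)
f = 0.96664

0.96664


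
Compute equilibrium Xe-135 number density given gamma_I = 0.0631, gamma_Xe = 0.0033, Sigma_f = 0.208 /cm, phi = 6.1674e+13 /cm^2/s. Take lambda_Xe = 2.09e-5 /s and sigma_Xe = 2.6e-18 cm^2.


Xe_eq = (gamma_I + gamma_Xe) * Sigma_f * phi / (lambda_Xe + sigma_Xe * phi)
Numerator = (0.0631 + 0.0033) * 0.208 * 6.1674e+13 = 8.517919e+11
Denominator = 2.09e-5 + 2.6e-18 * 6.1674e+13 = 1.812524e-04
Xe_eq = 8.517919e+11 / 1.812524e-04 = 4.6995e+15 /cm^3

4.6995e+15


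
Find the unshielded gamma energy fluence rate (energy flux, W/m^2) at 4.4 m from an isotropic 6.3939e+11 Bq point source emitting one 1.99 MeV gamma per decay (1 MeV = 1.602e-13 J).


psi = A * E * 1.602e-13 / (4*pi*r^2)
psi = 6.3939e+11 * 1.99 * 1.602e-13 / (4*pi*4.4^2)
psi = 8.3785e-04 W/m^2

8.3785e-04


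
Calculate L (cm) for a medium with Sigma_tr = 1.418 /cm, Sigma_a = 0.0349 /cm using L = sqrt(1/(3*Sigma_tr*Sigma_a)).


D = 1 / (3 * Sigma_tr) = 1 / (3 * 1.418) = 0.2350729 cm
L = sqrt(D / Sigma_a)
L = sqrt(0.2350729 / 0.0349)
L = 2.5953 cm

2.5953


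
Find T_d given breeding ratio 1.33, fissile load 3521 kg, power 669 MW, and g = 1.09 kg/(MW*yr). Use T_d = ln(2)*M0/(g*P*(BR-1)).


Breeding gain G = BR - 1 = 1.33 - 1 = 0.33
Fissile production rate = g * P * G = 1.09 * 669 * 0.33 = 240.6393 kg/yr
T_d = ln(2) * M0 / (g * P * G)
T_d = ln(2) * 3521 / 240.6393 = 10.142 yr

10.142


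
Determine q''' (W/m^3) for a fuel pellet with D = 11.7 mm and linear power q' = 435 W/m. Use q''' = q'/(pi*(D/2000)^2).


r = D / 2 / 1000 = 11.7 / 2 / 1000 = 0.00585 m
q''' = q' / (pi * r^2)
q''' = 435 / (pi * 0.00585^2)
q''' = 4.0460e+06 W/m^3

4.0460e+06


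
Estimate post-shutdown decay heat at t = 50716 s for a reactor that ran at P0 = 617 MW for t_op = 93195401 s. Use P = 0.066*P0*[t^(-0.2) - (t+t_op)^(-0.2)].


P/P0 = 0.066 * [t^(-0.2) - (t + t_op)^(-0.2)]
P/P0 = 0.066 * [50716^(-0.2) - (50716 + 93195401)^(-0.2)]
P/P0 = 0.066 * [0.1145436 - 0.02547263] = 0.005878684
P = 617 * 0.005878684 = 3.6271 MW

3.6271


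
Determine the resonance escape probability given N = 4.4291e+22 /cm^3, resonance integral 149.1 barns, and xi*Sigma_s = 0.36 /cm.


p = exp(-N * I * 1e-24 / (xi*Sigma_s))
p = exp(-4.4291e+22 * 149.1 * 1e-24 / 0.36)
p = 1.0799e-08

1.0799e-08
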